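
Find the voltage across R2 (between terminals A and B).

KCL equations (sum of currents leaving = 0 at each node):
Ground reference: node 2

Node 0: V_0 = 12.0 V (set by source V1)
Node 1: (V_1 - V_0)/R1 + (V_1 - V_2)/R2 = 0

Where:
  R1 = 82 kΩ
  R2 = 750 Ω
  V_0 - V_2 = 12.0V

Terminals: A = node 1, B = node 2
R1 and R2 are in series across V1 (node 0 → node 1 → node 2), and the output A–B is taken across R2, so this is a voltage divider.
Series current: I = V1/(R1 + R2) = 12/(82000 + 750) = 12/82750 = 0.000145 A
V_R2 = I × R2 = V1 × R2/(R1 + R2) = 12 × 750/82750 = 0.1088 V

Final answer: 0.1088 V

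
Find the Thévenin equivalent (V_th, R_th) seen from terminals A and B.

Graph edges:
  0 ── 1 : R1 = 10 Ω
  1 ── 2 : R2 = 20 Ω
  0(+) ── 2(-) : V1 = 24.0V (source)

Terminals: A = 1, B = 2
Step 1 — V_th is the open-circuit voltage V_A - V_B (nothing connected across the terminals).
Nodal analysis, taking node 2 as the 0 V reference.
Source V1 fixes V_0 = 24 V.
KCL at each unknown node (sum of currents leaving = 0; resistances in Ω):
  Node 1: (V_1 - 24)/10 + (V_1 - 0)/20 = 0
Collecting terms: 0.15 × V_1 = 2.4  =>  V_1 = 16 V
V_th = V_1 - V_2 = 16 - 0 = 16 V
Step 2 — R_th: zero the source — replace V1 by a short circuit (node 2 merges into node 0) — and find the resistance seen between A (node 1) and B (node 0).
Reduce the network between node 1 (A) and node 0 (B) by series/parallel combination:
  Rp1 = R1 ‖ R2 (parallel, both between nodes 0 and 1) = 1/(1/10 + 1/20) = 6.667 Ω
R_th = 6.667 Ω

Final answer: V_th = 16 V, R_th = 6.667 Ω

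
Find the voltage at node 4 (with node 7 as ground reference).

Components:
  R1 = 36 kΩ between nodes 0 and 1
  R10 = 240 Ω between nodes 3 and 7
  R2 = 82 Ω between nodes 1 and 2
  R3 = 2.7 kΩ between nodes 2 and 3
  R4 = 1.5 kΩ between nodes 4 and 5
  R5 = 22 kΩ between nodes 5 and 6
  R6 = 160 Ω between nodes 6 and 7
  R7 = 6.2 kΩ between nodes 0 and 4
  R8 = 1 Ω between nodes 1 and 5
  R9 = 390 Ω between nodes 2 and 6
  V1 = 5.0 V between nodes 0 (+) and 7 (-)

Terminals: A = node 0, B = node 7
Nodal analysis, taking node 7 as the 0 V reference.
Source V1 fixes V_0 = 5 V.
KCL at each unknown node (sum of currents leaving = 0; resistances in Ω):
  Node 1: (V_1 - 5)/36000 + (V_1 - V_2)/82 + (V_1 - V_5)/1 = 0
  Node 2: (V_2 - V_1)/82 + (V_2 - V_3)/2700 + (V_2 - V_6)/390 = 0
  Node 3: (V_3 - V_2)/2700 + (V_3 - 0)/240 = 0
  Node 4: (V_4 - V_5)/1500 + (V_4 - 5)/6200 = 0
  Node 5: (V_5 - V_4)/1500 + (V_5 - V_6)/22000 + (V_5 - V_1)/1 = 0
  Node 6: (V_6 - V_5)/22000 + (V_6 - 0)/160 + (V_6 - V_2)/390 = 0
Collecting terms (coefficients in siemens):
  1.012·V_1 - 0.0122·V_2 - 1·V_5 = 0.0001389
  0.01513·V_2 - 0.0122·V_1 - 0.0003704·V_3 - 0.002564·V_6 = 0
  0.004537·V_3 - 0.0003704·V_2 = 0
  0.000828·V_4 - 0.0006667·V_5 = 0.0008065
  1.001·V_5 - 1·V_1 - 0.0006667·V_4 - 0.00004545·V_6 = 0
  0.00886·V_6 - 0.002564·V_2 - 0.00004545·V_5 = 0
Solving these 6 simultaneous equations (Gaussian elimination) gives:
  V_1 = 0.3907 V, V_2 = 0.3323 V, V_3 = 0.02712 V, V_4 = 1.289 V
  V_5 = 0.3913 V, V_6 = 0.09817 V
The requested potential is V_4 = 1.289 V.

Final answer: V_4 = 1.289 V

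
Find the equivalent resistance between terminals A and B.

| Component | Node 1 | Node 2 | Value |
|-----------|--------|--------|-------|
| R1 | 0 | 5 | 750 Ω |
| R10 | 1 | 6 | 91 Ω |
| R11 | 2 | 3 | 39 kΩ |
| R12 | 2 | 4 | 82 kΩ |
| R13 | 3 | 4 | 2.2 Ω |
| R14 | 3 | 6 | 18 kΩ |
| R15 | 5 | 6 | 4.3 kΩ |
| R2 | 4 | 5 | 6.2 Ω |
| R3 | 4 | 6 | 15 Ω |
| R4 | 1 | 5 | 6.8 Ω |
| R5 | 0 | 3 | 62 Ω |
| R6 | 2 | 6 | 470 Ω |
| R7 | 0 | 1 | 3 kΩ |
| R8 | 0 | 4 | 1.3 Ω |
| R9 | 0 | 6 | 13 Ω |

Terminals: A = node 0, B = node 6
The network is not a plain series/parallel combination. Inject a 1 A test current into terminal A (node 0) and return it from terminal B (node 6); then R_eq = V_A / (1 A).
Nodal analysis, taking node 6 as the 0 V reference.
Current source I_test pushes 1 A into node 0 and draws it out of node 6.
KCL at each unknown node (sum of currents leaving = 0; resistances in Ω):
  Node 0: (V_0 - V_5)/750 + (V_0 - V_3)/62 + (V_0 - V_1)/3000 + (V_0 - V_4)/1.3 + (V_0 - 0)/13 - 1 = 0
  Node 1: (V_1 - V_0)/3000 + (V_1 - V_5)/6.8 + (V_1 - 0)/91 = 0
  Node 2: (V_2 - 0)/470 + (V_2 - V_3)/39000 + (V_2 - V_4)/82000 = 0
  Node 3: (V_3 - V_0)/62 + (V_3 - V_2)/39000 + (V_3 - V_4)/2.2 + (V_3 - 0)/18000 = 0
  Node 4: (V_4 - V_0)/1.3 + (V_4 - V_2)/82000 + (V_4 - V_3)/2.2 + (V_4 - V_5)/6.2 + (V_4 - 0)/15 = 0
  Node 5: (V_5 - V_0)/750 + (V_5 - V_1)/6.8 + (V_5 - V_4)/6.2 + (V_5 - 0)/4300 = 0
Collecting terms (coefficients in siemens):
  0.8639·V_0 - 0.0003333·V_1 - 0.01613·V_3 - 0.7692·V_4 - 0.001333·V_5 = 1
  0.1584·V_1 - 0.0003333·V_0 - 0.1471·V_5 = 0
  0.002165·V_2 - 0.00002564·V_3 - 0.0000122·V_4 = 0
  0.4708·V_3 - 0.01613·V_0 - 0.00002564·V_2 - 0.4545·V_4 = 0
  1.452·V_4 - 0.7692·V_0 - 0.0000122·V_2 - 0.4545·V_3 - 0.1613·V_5 = 0
  0.3099·V_5 - 0.001333·V_0 - 0.1471·V_1 - 0.1613·V_4 = 0
Solving these 6 simultaneous equations (Gaussian elimination) gives:
  V_0 = 6.815 V, V_1 = 5.439 V, V_2 = 0.1088 V, V_3 = 6.231 V
  V_4 = 6.211 V, V_5 = 5.843 V
R_eq = V_0 / 1 A = 6.815 Ω

Final answer: 6.815 Ω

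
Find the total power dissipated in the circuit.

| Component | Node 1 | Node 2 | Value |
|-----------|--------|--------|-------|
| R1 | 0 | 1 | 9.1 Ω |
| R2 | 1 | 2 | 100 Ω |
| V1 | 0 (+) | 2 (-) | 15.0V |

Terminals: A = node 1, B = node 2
Nodal analysis, taking node 2 as the 0 V reference.
Source V1 fixes V_0 = 15 V.
KCL at each unknown node (sum of currents leaving = 0; resistances in Ω):
  Node 1: (V_1 - 15)/9.1 + (V_1 - 0)/100 = 0
Collecting terms: 0.1199 × V_1 = 1.648  =>  V_1 = 13.75 V
Power in each resistor, P = (ΔV)²/R:
  P_R1 = (15 - 13.75)²/9.1 = 0.172 W
  P_R2 = (13.75 - 0)²/100 = 1.89 W
P_total = P_R1 + P_R2 = 2.062 W

Final answer: 2.062 W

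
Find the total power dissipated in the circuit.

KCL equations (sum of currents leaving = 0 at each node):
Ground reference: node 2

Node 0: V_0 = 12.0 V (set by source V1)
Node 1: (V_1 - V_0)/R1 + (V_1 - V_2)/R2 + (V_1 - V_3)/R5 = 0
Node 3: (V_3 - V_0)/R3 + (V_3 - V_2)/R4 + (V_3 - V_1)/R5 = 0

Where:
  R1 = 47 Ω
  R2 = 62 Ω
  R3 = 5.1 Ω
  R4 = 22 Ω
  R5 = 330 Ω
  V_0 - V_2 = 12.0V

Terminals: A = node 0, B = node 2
Nodal analysis, taking node 2 as the 0 V reference.
Source V1 fixes V_0 = 12 V.
KCL at each unknown node (sum of currents leaving = 0; resistances in Ω):
  Node 1: (V_1 - 12)/47 + (V_1 - 0)/62 + (V_1 - V_3)/330 = 0
  Node 3: (V_3 - 12)/5.1 + (V_3 - 0)/22 + (V_3 - V_1)/330 = 0
Collecting terms (coefficients in siemens):
  0.04044·V_1 - 0.00303·V_3 = 0.2553
  0.2446·V_3 - 0.00303·V_1 = 2.353
Determinant D = (0.04044)(0.2446) - (-0.00303)(-0.00303) = 0.00988
V_1 = [(0.2553)(0.2446) - (-0.00303)(2.353)]/D = 7.042 V
V_3 = [(0.04044)(2.353) - (0.2553)(-0.00303)]/D = 9.708 V
Power in each resistor, P = (ΔV)²/R:
  P_R1 = (12 - 7.042)²/47 = 0.5231 W
  P_R2 = (7.042 - 0)²/62 = 0.7998 W
  P_R3 = (12 - 9.708)²/5.1 = 1.03 W
  P_R4 = (0 - 9.708)²/22 = 4.284 W
  P_R5 = (7.042 - 9.708)²/330 = 0.02155 W
P_total = P_R1 + P_R2 + P_R3 + P_R4 + P_R5 = 6.658 W

Final answer: 6.658 W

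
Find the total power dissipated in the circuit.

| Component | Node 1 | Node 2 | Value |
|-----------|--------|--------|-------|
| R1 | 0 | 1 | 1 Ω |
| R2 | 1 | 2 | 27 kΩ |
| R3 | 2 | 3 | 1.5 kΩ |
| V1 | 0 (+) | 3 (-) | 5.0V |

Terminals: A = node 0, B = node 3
Nodal analysis, taking node 3 as the 0 V reference.
Source V1 fixes V_0 = 5 V.
KCL at each unknown node (sum of currents leaving = 0; resistances in Ω):
  Node 1: (V_1 - 5)/1 + (V_1 - V_2)/27000 = 0
  Node 2: (V_2 - V_1)/27000 + (V_2 - 0)/1500 = 0
Collecting terms (coefficients in siemens):
  1·V_1 - 0.00003704·V_2 = 5
  0.0007037·V_2 - 0.00003704·V_1 = 0
Determinant D = (1)(0.0007037) - (-0.00003704)(-0.00003704) = 0.0007037
V_1 = [(5)(0.0007037) - (-0.00003704)(0)]/D = 5 V
V_2 = [(1)(0) - (5)(-0.00003704)]/D = 0.2631 V
Power in each resistor, P = (ΔV)²/R:
  P_R1 = (5 - 5)²/1 = 0.00000003078 W
  P_R2 = (5 - 0.2631)²/27000 = 0.000831 W
  P_R3 = (0.2631 - 0)²/1500 = 0.00004616 W
P_total = P_R1 + P_R2 + P_R3 = 0.0008772 W

Final answer: 0.0008772 W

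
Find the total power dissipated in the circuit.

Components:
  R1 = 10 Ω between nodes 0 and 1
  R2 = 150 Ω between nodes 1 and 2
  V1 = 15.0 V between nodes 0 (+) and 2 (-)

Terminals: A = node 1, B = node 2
Nodal analysis, taking node 2 as the 0 V reference.
Source V1 fixes V_0 = 15 V.
KCL at each unknown node (sum of currents leaving = 0; resistances in Ω):
  Node 1: (V_1 - 15)/10 + (V_1 - 0)/150 = 0
Collecting terms: 0.1067 × V_1 = 1.5  =>  V_1 = 14.06 V
Power in each resistor, P = (ΔV)²/R:
  P_R1 = (15 - 14.06)²/10 = 0.08789 W
  P_R2 = (14.06 - 0)²/150 = 1.318 W
P_total = P_R1 + P_R2 = 1.406 W

Final answer: 1.406 W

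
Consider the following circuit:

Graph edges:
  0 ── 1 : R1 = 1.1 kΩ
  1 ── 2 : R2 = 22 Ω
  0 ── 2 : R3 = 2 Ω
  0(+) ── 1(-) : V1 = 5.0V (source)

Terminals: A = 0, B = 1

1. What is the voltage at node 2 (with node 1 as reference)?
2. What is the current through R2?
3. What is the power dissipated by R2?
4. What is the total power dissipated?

Nodal analysis, taking node 1 as the 0 V reference.
Source V1 fixes V_0 = 5 V.
KCL at each unknown node (sum of currents leaving = 0; resistances in Ω):
  Node 2: (V_2 - 0)/22 + (V_2 - 5)/2 = 0
Collecting terms: 0.5455 × V_2 = 2.5  =>  V_2 = 4.583 V
Part 1:
  Read off the nodal solution: V_2 = 4.583 V
Part 2:
  I_R2 = (V_1 - V_2)/R2 = (0 - 4.583)/22 = -0.2083 A
  Magnitude: I_R2 = 0.2083 A
Part 3:
  I_R2 = (V_1 - V_2)/R2 = (0 - 4.583)/22 = -0.2083 A
  P_R2 = I_R2² × R2 = (-0.2083)² × 22 = 0.9549 W
Part 4:
  Power in each resistor, P = (ΔV)²/R:
    P_R1 = (5 - 0)²/1100 = 0.02273 W
    P_R2 = (0 - 4.583)²/22 = 0.9549 W
    P_R3 = (5 - 4.583)²/2 = 0.08681 W
  P_total = P_R1 + P_R2 + P_R3 = 1.064 W

Final answers:
1. V_2 = 4.583 V
2. I_R2 = 0.2083 A
3. P_R2 = 0.9549 W
4. P_total = 1.064 W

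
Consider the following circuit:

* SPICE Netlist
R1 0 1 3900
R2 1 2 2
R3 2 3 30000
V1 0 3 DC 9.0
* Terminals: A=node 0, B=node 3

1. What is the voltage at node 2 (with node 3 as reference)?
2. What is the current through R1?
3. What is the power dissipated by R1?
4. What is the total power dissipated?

Nodal analysis, taking node 3 as the 0 V reference.
Source V1 fixes V_0 = 9 V.
KCL at each unknown node (sum of currents leaving = 0; resistances in Ω):
  Node 1: (V_1 - 9)/3900 + (V_1 - V_2)/2 = 0
  Node 2: (V_2 - V_1)/2 + (V_2 - 0)/30000 = 0
Collecting terms (coefficients in siemens):
  0.5003·V_1 - 0.5·V_2 = 0.002308
  0.5·V_2 - 0.5·V_1 = 0
Determinant D = (0.5003)(0.5) - (-0.5)(-0.5) = 0.0001449
V_1 = [(0.002308)(0.5) - (-0.5)(0)]/D = 7.965 V
V_2 = [(0.5003)(0) - (0.002308)(-0.5)]/D = 7.964 V
Part 1:
  Read off the nodal solution: V_2 = 7.964 V
Part 2:
  I_R1 = (V_0 - V_1)/R1 = (9 - 7.965)/3900 = 0.0002655 A
  Magnitude: I_R1 = 0.0002655 A
Part 3:
  I_R1 = (V_0 - V_1)/R1 = (9 - 7.965)/3900 = 0.0002655 A
  P_R1 = I_R1² × R1 = (0.0002655)² × 3900 = 0.0002749 W
Part 4:
  Power in each resistor, P = (ΔV)²/R:
    P_R1 = (9 - 7.965)²/3900 = 0.0002749 W
    P_R2 = (7.965 - 7.964)²/2 = 0.0000001409 W
    P_R3 = (7.964 - 0)²/30000 = 0.002114 W
  P_total = P_R1 + P_R2 + P_R3 = 0.002389 W

Final answers:
1. V_2 = 7.964 V
2. I_R1 = 0.0002655 A
3. P_R1 = 0.0002749 W
4. P_total = 0.002389 W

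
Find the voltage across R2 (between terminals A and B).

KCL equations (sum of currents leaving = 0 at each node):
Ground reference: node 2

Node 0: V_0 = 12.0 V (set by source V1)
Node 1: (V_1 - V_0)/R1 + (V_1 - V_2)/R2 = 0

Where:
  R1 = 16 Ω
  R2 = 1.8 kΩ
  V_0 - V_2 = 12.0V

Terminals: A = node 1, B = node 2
R1 and R2 are in series across V1 (node 0 → node 1 → node 2), and the output A–B is taken across R2, so this is a voltage divider.
Series current: I = V1/(R1 + R2) = 12/(16 + 1800) = 12/1816 = 0.006608 A
V_R2 = I × R2 = V1 × R2/(R1 + R2) = 12 × 1800/1816 = 11.89 V

Final answer: 11.89 V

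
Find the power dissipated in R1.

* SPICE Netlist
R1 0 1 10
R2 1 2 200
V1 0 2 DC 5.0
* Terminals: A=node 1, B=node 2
Nodal analysis, taking node 2 as the 0 V reference.
Source V1 fixes V_0 = 5 V.
KCL at each unknown node (sum of currents leaving = 0; resistances in Ω):
  Node 1: (V_1 - 5)/10 + (V_1 - 0)/200 = 0
Collecting terms: 0.105 × V_1 = 0.5  =>  V_1 = 4.762 V
I_R1 = (V_0 - V_1)/R1 = (5 - 4.762)/10 = 0.02381 A
P_R1 = I_R1² × R1 = (0.02381)² × 10 = 0.005669 W

Final answer: 0.005669 W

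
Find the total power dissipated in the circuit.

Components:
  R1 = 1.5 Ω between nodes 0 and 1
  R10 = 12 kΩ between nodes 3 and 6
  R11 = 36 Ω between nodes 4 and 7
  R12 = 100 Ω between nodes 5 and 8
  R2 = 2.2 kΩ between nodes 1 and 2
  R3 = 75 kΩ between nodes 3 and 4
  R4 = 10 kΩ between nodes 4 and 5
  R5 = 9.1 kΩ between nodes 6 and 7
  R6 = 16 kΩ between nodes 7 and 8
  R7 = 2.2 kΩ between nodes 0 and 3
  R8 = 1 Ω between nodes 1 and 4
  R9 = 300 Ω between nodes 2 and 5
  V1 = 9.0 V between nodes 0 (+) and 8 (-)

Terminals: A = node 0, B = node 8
Nodal analysis, taking node 8 as the 0 V reference.
Source V1 fixes V_0 = 9 V.
KCL at each unknown node (sum of currents leaving = 0; resistances in Ω):
  Node 1: (V_1 - 9)/1.5 + (V_1 - V_2)/2200 + (V_1 - V_4)/1 = 0
  Node 2: (V_2 - V_1)/2200 + (V_2 - V_5)/300 = 0
  Node 3: (V_3 - V_4)/75000 + (V_3 - 9)/2200 + (V_3 - V_6)/12000 = 0
  Node 4: (V_4 - V_3)/75000 + (V_4 - V_5)/10000 + (V_4 - V_1)/1 + (V_4 - V_7)/36 = 0
  Node 5: (V_5 - V_4)/10000 + (V_5 - V_2)/300 + (V_5 - 0)/100 = 0
  Node 6: (V_6 - V_7)/9100 + (V_6 - V_3)/12000 = 0
  Node 7: (V_7 - V_6)/9100 + (V_7 - 0)/16000 + (V_7 - V_4)/36 = 0
Collecting terms (coefficients in siemens):
  1.667·V_1 - 0.0004545·V_2 - 1·V_4 = 6
  0.003788·V_2 - 0.0004545·V_1 - 0.003333·V_5 = 0
  0.0005512·V_3 - 0.00001333·V_4 - 0.00008333·V_6 = 0.004091
  1.028·V_4 - 1·V_1 - 0.00001333·V_3 - 0.0001·V_5 - 0.02778·V_7 = 0
  0.01343·V_5 - 0.003333·V_2 - 0.0001·V_4 = 0
  0.0001932·V_6 - 0.00008333·V_3 - 0.0001099·V_7 = 0
  0.02795·V_7 - 0.02778·V_4 - 0.0001099·V_6 = 0
Solving these 7 simultaneous equations (Gaussian elimination) gives:
  V_1 = 8.993 V, V_2 = 1.456 V, V_3 = 8.997 V, V_4 = 8.991 V
  V_5 = 0.4282 V, V_6 = 8.982 V, V_7 = 8.971 V
Power in each resistor, P = (ΔV)²/R:
  P_R1 = (9 - 8.993)²/1.5 = 0.00003516 W
  P_R2 = (8.993 - 1.456)²/2200 = 0.02582 W
  P_R3 = (8.997 - 8.991)²/75000 = 0.000000000449 W
  P_R4 = (8.991 - 0.4282)²/10000 = 0.007333 W
  P_R5 = (8.982 - 8.971)²/9100 = 0.00000001376 W
  P_R6 = (8.971 - 0)²/16000 = 0.00503 W
  P_R7 = (9 - 8.997)²/2200 = 0.000000003758 W
  P_R8 = (8.993 - 8.991)²/1 = 0.000002004 W
  P_R9 = (1.456 - 0.4282)²/300 = 0.003521 W
  P_R10 = (8.997 - 8.982)²/12000 = 0.00000001814 W
  P_R11 = (8.991 - 8.971)²/36 = 0.00001127 W
  P_R12 = (0.4282 - 0)²/100 = 0.001834 W
P_total = P_R1 + P_R2 + P_R3 + P_R4 + P_R5 + P_R6 + P_R7 + P_R8 + P_R9 + P_R10 + P_R11 + P_R12 = 0.04359 W

Final answer: 0.04359 W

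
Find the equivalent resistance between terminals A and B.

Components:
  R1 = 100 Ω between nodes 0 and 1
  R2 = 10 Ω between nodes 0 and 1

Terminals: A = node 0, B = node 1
Reduce the network between node 0 (A) and node 1 (B) by series/parallel combination:
  Rp1 = R1 ‖ R2 (parallel, both between nodes 0 and 1) = 1/(1/100 + 1/10) = 9.091 Ω
R_eq = 9.091 Ω

Final answer: 9.091 Ω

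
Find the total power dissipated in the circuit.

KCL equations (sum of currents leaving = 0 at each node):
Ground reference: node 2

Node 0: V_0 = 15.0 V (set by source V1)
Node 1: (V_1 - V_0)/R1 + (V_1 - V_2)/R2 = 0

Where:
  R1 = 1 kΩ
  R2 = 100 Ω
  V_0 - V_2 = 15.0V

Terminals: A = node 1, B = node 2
Nodal analysis, taking node 2 as the 0 V reference.
Source V1 fixes V_0 = 15 V.
KCL at each unknown node (sum of currents leaving = 0; resistances in Ω):
  Node 1: (V_1 - 15)/1000 + (V_1 - 0)/100 = 0
Collecting terms: 0.011 × V_1 = 0.015  =>  V_1 = 1.364 V
Power in each resistor, P = (ΔV)²/R:
  P_R1 = (15 - 1.364)²/1000 = 0.186 W
  P_R2 = (1.364 - 0)²/100 = 0.0186 W
P_total = P_R1 + P_R2 = 0.2045 W

Final answer: 0.2045 W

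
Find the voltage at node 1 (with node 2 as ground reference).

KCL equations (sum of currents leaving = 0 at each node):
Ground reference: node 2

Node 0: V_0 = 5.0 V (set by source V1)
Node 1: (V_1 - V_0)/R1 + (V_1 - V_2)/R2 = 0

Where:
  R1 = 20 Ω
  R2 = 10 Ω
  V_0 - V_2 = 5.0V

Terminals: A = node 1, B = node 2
Nodal analysis, taking node 2 as the 0 V reference.
Source V1 fixes V_0 = 5 V.
KCL at each unknown node (sum of currents leaving = 0; resistances in Ω):
  Node 1: (V_1 - 5)/20 + (V_1 - 0)/10 = 0
Collecting terms: 0.15 × V_1 = 0.25  =>  V_1 = 1.667 V
The requested potential is V_1 = 1.667 V.

Final answer: V_1 = 1.667 V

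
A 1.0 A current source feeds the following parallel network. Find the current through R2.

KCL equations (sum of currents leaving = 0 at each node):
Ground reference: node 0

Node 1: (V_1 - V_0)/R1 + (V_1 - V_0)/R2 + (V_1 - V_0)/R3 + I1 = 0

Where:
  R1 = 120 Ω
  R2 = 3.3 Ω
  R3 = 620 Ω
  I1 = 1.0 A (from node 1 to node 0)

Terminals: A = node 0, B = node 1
All resistors sit directly between nodes 0 and 1, so they are in parallel and share one voltage V; the full source current 1 A splits among them.
1/R_par = 1/120 + 1/3.3 + 1/620 = 0.313 S  =>  R_par = 3.195 Ω
V = I × R_par = 1 × 3.195 = 3.195 V
I_R2 = V/R2 = 3.195/3.3 = 0.9682 A

Final answer: 0.9682 A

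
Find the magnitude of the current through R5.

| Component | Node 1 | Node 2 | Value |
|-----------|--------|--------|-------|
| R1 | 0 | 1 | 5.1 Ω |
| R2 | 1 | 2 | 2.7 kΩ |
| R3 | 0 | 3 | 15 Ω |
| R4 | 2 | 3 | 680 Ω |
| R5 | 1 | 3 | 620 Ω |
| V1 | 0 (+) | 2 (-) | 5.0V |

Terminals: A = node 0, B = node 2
Nodal analysis, taking node 2 as the 0 V reference.
Source V1 fixes V_0 = 5 V.
KCL at each unknown node (sum of currents leaving = 0; resistances in Ω):
  Node 1: (V_1 - 5)/5.1 + (V_1 - 0)/2700 + (V_1 - V_3)/620 = 0
  Node 3: (V_3 - 5)/15 + (V_3 - 0)/680 + (V_3 - V_1)/620 = 0
Collecting terms (coefficients in siemens):
  0.1981·V_1 - 0.001613·V_3 = 0.9804
  0.06975·V_3 - 0.001613·V_1 = 0.3333
Determinant D = (0.1981)(0.06975) - (-0.001613)(-0.001613) = 0.01381
V_1 = [(0.9804)(0.06975) - (-0.001613)(0.3333)]/D = 4.99 V
V_3 = [(0.1981)(0.3333) - (0.9804)(-0.001613)]/D = 4.894 V
I_R5 = (V_1 - V_3)/R5 = (4.99 - 4.894)/620 = 0.0001539 A
|I_R5| = 0.0001539 A

Final answer: |I_R5| = 0.0001539 A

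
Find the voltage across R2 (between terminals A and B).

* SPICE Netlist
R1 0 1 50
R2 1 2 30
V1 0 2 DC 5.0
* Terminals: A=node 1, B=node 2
R1 and R2 are in series across V1 (node 0 → node 1 → node 2), and the output A–B is taken across R2, so this is a voltage divider.
Series current: I = V1/(R1 + R2) = 5/(50 + 30) = 5/80 = 0.0625 A
V_R2 = I × R2 = V1 × R2/(R1 + R2) = 5 × 30/80 = 1.875 V

Final answer: 1.875 V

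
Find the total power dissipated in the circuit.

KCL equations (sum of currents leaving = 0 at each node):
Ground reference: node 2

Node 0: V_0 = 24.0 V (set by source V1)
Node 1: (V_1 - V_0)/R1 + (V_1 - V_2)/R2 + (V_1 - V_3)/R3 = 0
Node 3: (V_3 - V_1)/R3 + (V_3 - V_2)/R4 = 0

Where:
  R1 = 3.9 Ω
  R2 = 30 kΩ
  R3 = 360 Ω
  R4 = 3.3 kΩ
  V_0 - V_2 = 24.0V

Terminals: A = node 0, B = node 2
Nodal analysis, taking node 2 as the 0 V reference.
Source V1 fixes V_0 = 24 V.
KCL at each unknown node (sum of currents leaving = 0; resistances in Ω):
  Node 1: (V_1 - 24)/3.9 + (V_1 - 0)/30000 + (V_1 - V_3)/360 = 0
  Node 3: (V_3 - V_1)/360 + (V_3 - 0)/3300 = 0
Collecting terms (coefficients in siemens):
  0.2592·V_1 - 0.002778·V_3 = 6.154
  0.003081·V_3 - 0.002778·V_1 = 0
Determinant D = (0.2592)(0.003081) - (-0.002778)(-0.002778) = 0.0007909
V_1 = [(6.154)(0.003081) - (-0.002778)(0)]/D = 23.97 V
V_3 = [(0.2592)(0) - (6.154)(-0.002778)]/D = 21.61 V
Power in each resistor, P = (ΔV)²/R:
  P_R1 = (24 - 23.97)²/3.9 = 0.0002106 W
  P_R2 = (23.97 - 0)²/30000 = 0.01915 W
  P_R3 = (23.97 - 21.61)²/360 = 0.01544 W
  P_R4 = (0 - 21.61)²/3300 = 0.1416 W
P_total = P_R1 + P_R2 + P_R3 + P_R4 = 0.1764 W

Final answer: 0.1764 W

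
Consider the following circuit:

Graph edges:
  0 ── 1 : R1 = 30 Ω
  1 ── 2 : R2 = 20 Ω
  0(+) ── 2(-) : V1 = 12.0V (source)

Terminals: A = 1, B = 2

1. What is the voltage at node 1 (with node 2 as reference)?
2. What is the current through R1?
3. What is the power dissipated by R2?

Nodal analysis, taking node 2 as the 0 V reference.
Source V1 fixes V_0 = 12 V.
KCL at each unknown node (sum of currents leaving = 0; resistances in Ω):
  Node 1: (V_1 - 12)/30 + (V_1 - 0)/20 = 0
Collecting terms: 0.08333 × V_1 = 0.4  =>  V_1 = 4.8 V
Part 1:
  Read off the nodal solution: V_1 = 4.8 V
Part 2:
  I_R1 = (V_0 - V_1)/R1 = (12 - 4.8)/30 = 0.24 A
  Magnitude: I_R1 = 0.24 A
Part 3:
  I_R2 = (V_1 - V_2)/R2 = (4.8 - 0)/20 = 0.24 A
  P_R2 = I_R2² × R2 = (0.24)² × 20 = 1.152 W

Final answers:
1. V_1 = 4.8 V
2. I_R1 = 0.24 A
3. P_R2 = 1.152 W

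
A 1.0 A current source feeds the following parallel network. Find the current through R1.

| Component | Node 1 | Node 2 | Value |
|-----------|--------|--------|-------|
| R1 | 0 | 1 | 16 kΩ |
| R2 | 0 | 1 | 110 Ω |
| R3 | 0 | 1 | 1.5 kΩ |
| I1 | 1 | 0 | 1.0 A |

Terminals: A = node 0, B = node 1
All resistors sit directly between nodes 0 and 1, so they are in parallel and share one voltage V; the full source current 1 A splits among them.
1/R_par = 1/16000 + 1/110 + 1/1500 = 0.00982 S  =>  R_par = 101.8 Ω
V = I × R_par = 1 × 101.8 = 101.8 V
I_R1 = V/R1 = 101.8/16000 = 0.006365 A

Final answer: 0.006365 A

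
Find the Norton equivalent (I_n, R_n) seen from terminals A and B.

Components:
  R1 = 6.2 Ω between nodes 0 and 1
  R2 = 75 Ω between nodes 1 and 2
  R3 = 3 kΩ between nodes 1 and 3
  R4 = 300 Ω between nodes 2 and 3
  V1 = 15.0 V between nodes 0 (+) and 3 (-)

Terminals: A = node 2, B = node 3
Find the Thévenin equivalent first; then I_n = V_th/R_th and R_n = R_th.
Step 1 — V_th is the open-circuit voltage V_A - V_B (nothing connected across the terminals).
Nodal analysis, taking node 3 as the 0 V reference.
Source V1 fixes V_0 = 15 V.
KCL at each unknown node (sum of currents leaving = 0; resistances in Ω):
  Node 1: (V_1 - 15)/6.2 + (V_1 - V_2)/75 + (V_1 - 0)/3000 = 0
  Node 2: (V_2 - V_1)/75 + (V_2 - 0)/300 = 0
Collecting terms (coefficients in siemens):
  0.175·V_1 - 0.01333·V_2 = 2.419
  0.01667·V_2 - 0.01333·V_1 = 0
Determinant D = (0.175)(0.01667) - (-0.01333)(-0.01333) = 0.002738
V_1 = [(2.419)(0.01667) - (-0.01333)(0)]/D = 14.73 V
V_2 = [(0.175)(0) - (2.419)(-0.01333)]/D = 11.78 V
V_th = V_2 - V_3 = 11.78 - 0 = 11.78 V
Step 2 — R_th: zero the source — replace V1 by a short circuit (node 3 merges into node 0) — and find the resistance seen between A (node 2) and B (node 0).
Reduce the network between node 2 (A) and node 0 (B) by series/parallel combination:
  Rp1 = R1 ‖ R3 (parallel, both between nodes 0 and 1) = 1/(1/6.2 + 1/3000) = 6.187 Ω
  Rs1 = R2 + Rp1 (series, joined only at node 1) = 75 + 6.187 = 81.19 Ω
  Rp2 = R4 ‖ Rs1 (parallel, both between nodes 0 and 2) = 1/(1/300 + 1/81.19) = 63.9 Ω
R_th = 63.9 Ω
I_n = V_th/R_th = 11.78/63.9 = 0.1844 A, and R_n = R_th = 63.9 Ω

Final answer: I_n = 0.1844 A, R_n = 63.9 Ω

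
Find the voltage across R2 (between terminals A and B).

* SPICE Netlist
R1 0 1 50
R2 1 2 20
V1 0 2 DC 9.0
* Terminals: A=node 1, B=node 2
R1 and R2 are in series across V1 (node 0 → node 1 → node 2), and the output A–B is taken across R2, so this is a voltage divider.
Series current: I = V1/(R1 + R2) = 9/(50 + 20) = 9/70 = 0.1286 A
V_R2 = I × R2 = V1 × R2/(R1 + R2) = 9 × 20/70 = 2.571 V

Final answer: 2.571 V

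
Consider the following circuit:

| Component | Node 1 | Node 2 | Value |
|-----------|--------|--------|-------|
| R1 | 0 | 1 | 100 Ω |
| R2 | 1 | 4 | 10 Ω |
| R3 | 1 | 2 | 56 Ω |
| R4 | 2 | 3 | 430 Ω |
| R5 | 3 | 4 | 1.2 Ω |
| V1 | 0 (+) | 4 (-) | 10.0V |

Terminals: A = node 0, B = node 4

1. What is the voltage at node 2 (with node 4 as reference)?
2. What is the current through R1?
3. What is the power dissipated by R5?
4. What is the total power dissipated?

Nodal analysis, taking node 4 as the 0 V reference.
Source V1 fixes V_0 = 10 V.
KCL at each unknown node (sum of currents leaving = 0; resistances in Ω):
  Node 1: (V_1 - 10)/100 + (V_1 - 0)/10 + (V_1 - V_2)/56 = 0
  Node 2: (V_2 - V_1)/56 + (V_2 - V_3)/430 = 0
  Node 3: (V_3 - V_2)/430 + (V_3 - 0)/1.2 = 0
Collecting terms (coefficients in siemens):
  0.1279·V_1 - 0.01786·V_2 = 0.1
  0.02018·V_2 - 0.01786·V_1 - 0.002326·V_3 = 0
  0.8357·V_3 - 0.002326·V_2 = 0
Solving these 3 simultaneous equations (Gaussian elimination) gives:
  V_1 = 0.8924 V, V_2 = 0.7899 V, V_3 = 0.002198 V
Part 1:
  Read off the nodal solution: V_2 = 0.7899 V
Part 2:
  I_R1 = (V_0 - V_1)/R1 = (10 - 0.8924)/100 = 0.09108 A
  Magnitude: I_R1 = 0.09108 A
Part 3:
  I_R5 = (V_3 - V_4)/R5 = (0.002198 - 0)/1.2 = 0.001832 A
  P_R5 = I_R5² × R5 = (0.001832)² × 1.2 = 0.000004026 W
Part 4:
  Power in each resistor, P = (ΔV)²/R:
    P_R1 = (10 - 0.8924)²/100 = 0.8295 W
    P_R2 = (0.8924 - 0)²/10 = 0.07964 W
    P_R3 = (0.8924 - 0.7899)²/56 = 0.0001879 W
    P_R4 = (0.7899 - 0.002198)²/430 = 0.001443 W
    P_R5 = (0.002198 - 0)²/1.2 = 0.000004026 W
  P_total = P_R1 + P_R2 + P_R3 + P_R4 + P_R5 = 0.9108 W

Final answers:
1. V_2 = 0.7899 V
2. I_R1 = 0.09108 A
3. P_R5 = 4.026e-06 W
4. P_total = 0.9108 W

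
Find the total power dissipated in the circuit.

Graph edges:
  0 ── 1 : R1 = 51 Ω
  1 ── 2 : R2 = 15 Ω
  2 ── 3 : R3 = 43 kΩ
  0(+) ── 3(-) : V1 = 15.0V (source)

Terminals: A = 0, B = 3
Nodal analysis, taking node 3 as the 0 V reference.
Source V1 fixes V_0 = 15 V.
KCL at each unknown node (sum of currents leaving = 0; resistances in Ω):
  Node 1: (V_1 - 15)/51 + (V_1 - V_2)/15 = 0
  Node 2: (V_2 - V_1)/15 + (V_2 - 0)/43000 = 0
Collecting terms (coefficients in siemens):
  0.08627·V_1 - 0.06667·V_2 = 0.2941
  0.06669·V_2 - 0.06667·V_1 = 0
Determinant D = (0.08627)(0.06669) - (-0.06667)(-0.06667) = 0.001309
V_1 = [(0.2941)(0.06669) - (-0.06667)(0)]/D = 14.98 V
V_2 = [(0.08627)(0) - (0.2941)(-0.06667)]/D = 14.98 V
Power in each resistor, P = (ΔV)²/R:
  P_R1 = (15 - 14.98)²/51 = 0.000006187 W
  P_R2 = (14.98 - 14.98)²/15 = 0.00000182 W
  P_R3 = (14.98 - 0)²/43000 = 0.005217 W
P_total = P_R1 + P_R2 + P_R3 = 0.005225 W

Final answer: 0.005225 W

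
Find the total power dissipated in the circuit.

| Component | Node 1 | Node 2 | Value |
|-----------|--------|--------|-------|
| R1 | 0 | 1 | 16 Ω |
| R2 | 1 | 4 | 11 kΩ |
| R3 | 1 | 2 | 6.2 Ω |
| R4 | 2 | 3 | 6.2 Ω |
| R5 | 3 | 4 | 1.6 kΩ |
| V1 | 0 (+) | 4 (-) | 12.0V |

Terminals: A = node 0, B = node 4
Nodal analysis, taking node 4 as the 0 V reference.
Source V1 fixes V_0 = 12 V.
KCL at each unknown node (sum of currents leaving = 0; resistances in Ω):
  Node 1: (V_1 - 12)/16 + (V_1 - 0)/11000 + (V_1 - V_2)/6.2 = 0
  Node 2: (V_2 - V_1)/6.2 + (V_2 - V_3)/6.2 = 0
  Node 3: (V_3 - V_2)/6.2 + (V_3 - 0)/1600 = 0
Collecting terms (coefficients in siemens):
  0.2239·V_1 - 0.1613·V_2 = 0.75
  0.3226·V_2 - 0.1613·V_1 - 0.1613·V_3 = 0
  0.1619·V_3 - 0.1613·V_2 = 0
Solving these 3 simultaneous equations (Gaussian elimination) gives:
  V_1 = 11.87 V, V_2 = 11.82 V, V_3 = 11.77 V
Power in each resistor, P = (ΔV)²/R:
  P_R1 = (12 - 11.87)²/16 = 0.001139 W
  P_R2 = (11.87 - 0)²/11000 = 0.0128 W
  P_R3 = (11.87 - 11.82)²/6.2 = 0.0003357 W
  P_R4 = (11.82 - 11.77)²/6.2 = 0.0003357 W
  P_R5 = (11.77 - 0)²/1600 = 0.08664 W
P_total = P_R1 + P_R2 + P_R3 + P_R4 + P_R5 = 0.1012 W

Final answer: 0.1012 W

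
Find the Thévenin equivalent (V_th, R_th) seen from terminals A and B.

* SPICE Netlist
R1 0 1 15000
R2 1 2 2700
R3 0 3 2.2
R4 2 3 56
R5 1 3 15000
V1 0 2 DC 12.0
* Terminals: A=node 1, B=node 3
Step 1 — V_th is the open-circuit voltage V_A - V_B (nothing connected across the terminals).
Nodal analysis, taking node 2 as the 0 V reference.
Source V1 fixes V_0 = 12 V.
KCL at each unknown node (sum of currents leaving = 0; resistances in Ω):
  Node 1: (V_1 - 12)/15000 + (V_1 - 0)/2700 + (V_1 - V_3)/15000 = 0
  Node 3: (V_3 - 12)/2.2 + (V_3 - 0)/56 + (V_3 - V_1)/15000 = 0
Collecting terms (coefficients in siemens):
  0.0005037·V_1 - 0.00006667·V_3 = 0.0008
  0.4725·V_3 - 0.00006667·V_1 = 5.455
Determinant D = (0.0005037)(0.4725) - (-0.00006667)(-0.00006667) = 0.000238
V_1 = [(0.0008)(0.4725) - (-0.00006667)(5.455)]/D = 3.116 V
V_3 = [(0.0005037)(5.455) - (0.0008)(-0.00006667)]/D = 11.55 V
V_th = V_1 - V_3 = 3.116 - 11.55 = -8.429 V
Step 2 — R_th: zero the source — replace V1 by a short circuit (node 2 merges into node 0) — and find the resistance seen between A (node 1) and B (node 3).
Reduce the network between node 1 (A) and node 3 (B) by series/parallel combination:
  Rp1 = R1 ‖ R2 (parallel, both between nodes 0 and 1) = 1/(1/15000 + 1/2700) = 2288 Ω
  Rp2 = R3 ‖ R4 (parallel, both between nodes 0 and 3) = 1/(1/2.2 + 1/56) = 2.117 Ω
  Rs1 = Rp1 + Rp2 (series, joined only at node 0) = 2288 + 2.117 = 2290 Ω
  Rp3 = R5 ‖ Rs1 (parallel, both between nodes 1 and 3) = 1/(1/15000 + 1/2290) = 1987 Ω
R_th = 1.987 kΩ

Final answer: V_th = -8.429 V, R_th = 1.987 kΩ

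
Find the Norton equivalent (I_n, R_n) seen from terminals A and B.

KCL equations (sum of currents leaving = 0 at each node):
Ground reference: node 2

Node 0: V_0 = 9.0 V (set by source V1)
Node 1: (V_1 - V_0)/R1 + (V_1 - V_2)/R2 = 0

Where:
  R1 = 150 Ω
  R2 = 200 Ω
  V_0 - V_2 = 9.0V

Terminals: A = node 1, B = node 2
Find the Thévenin equivalent first; then I_n = V_th/R_th and R_n = R_th.
Step 1 — V_th is the open-circuit voltage V_A - V_B (nothing connected across the terminals).
Nodal analysis, taking node 2 as the 0 V reference.
Source V1 fixes V_0 = 9 V.
KCL at each unknown node (sum of currents leaving = 0; resistances in Ω):
  Node 1: (V_1 - 9)/150 + (V_1 - 0)/200 = 0
Collecting terms: 0.01167 × V_1 = 0.06  =>  V_1 = 5.143 V
V_th = V_1 - V_2 = 5.143 - 0 = 5.143 V
Step 2 — R_th: zero the source — replace V1 by a short circuit (node 2 merges into node 0) — and find the resistance seen between A (node 1) and B (node 0).
Reduce the network between node 1 (A) and node 0 (B) by series/parallel combination:
  Rp1 = R1 ‖ R2 (parallel, both between nodes 0 and 1) = 1/(1/150 + 1/200) = 85.71 Ω
R_th = 85.71 Ω
I_n = V_th/R_th = 5.143/85.71 = 0.06 A, and R_n = R_th = 85.71 Ω

Final answer: I_n = 0.06 A, R_n = 85.71 Ω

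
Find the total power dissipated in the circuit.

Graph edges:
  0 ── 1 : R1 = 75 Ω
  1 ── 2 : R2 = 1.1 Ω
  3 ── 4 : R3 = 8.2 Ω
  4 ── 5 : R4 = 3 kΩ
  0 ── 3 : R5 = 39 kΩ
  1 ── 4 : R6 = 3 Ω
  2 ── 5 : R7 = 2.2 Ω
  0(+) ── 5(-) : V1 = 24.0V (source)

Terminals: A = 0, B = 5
Nodal analysis, taking node 5 as the 0 V reference.
Source V1 fixes V_0 = 24 V.
KCL at each unknown node (sum of currents leaving = 0; resistances in Ω):
  Node 1: (V_1 - 24)/75 + (V_1 - V_2)/1.1 + (V_1 - V_4)/3 = 0
  Node 2: (V_2 - V_1)/1.1 + (V_2 - 0)/2.2 = 0
  Node 3: (V_3 - V_4)/8.2 + (V_3 - 24)/39000 = 0
  Node 4: (V_4 - V_3)/8.2 + (V_4 - 0)/3000 + (V_4 - V_1)/3 = 0
Collecting terms (coefficients in siemens):
  1.256·V_1 - 0.9091·V_2 - 0.3333·V_4 = 0.32
  1.364·V_2 - 0.9091·V_1 = 0
  0.122·V_3 - 0.122·V_4 = 0.0006154
  0.4556·V_4 - 0.3333·V_1 - 0.122·V_3 = 0
Solving these 4 simultaneous equations (Gaussian elimination) gives:
  V_1 = 1.012 V, V_2 = 0.6749 V, V_3 = 1.018 V, V_4 = 1.013 V
Power in each resistor, P = (ΔV)²/R:
  P_R1 = (24 - 1.012)²/75 = 7.046 W
  P_R2 = (1.012 - 0.6749)²/1.1 = 0.1035 W
  P_R3 = (1.018 - 1.013)²/8.2 = 0.000002848 W
  P_R4 = (1.013 - 0)²/3000 = 0.0003421 W
  P_R5 = (24 - 1.018)²/39000 = 0.01354 W
  P_R6 = (1.012 - 1.013)²/3 = 0.0000001899 W
  P_R7 = (0.6749 - 0)²/2.2 = 0.207 W
P_total = P_R1 + P_R2 + P_R3 + P_R4 + P_R5 + P_R6 + P_R7 = 7.37 W

Final answer: 7.37 W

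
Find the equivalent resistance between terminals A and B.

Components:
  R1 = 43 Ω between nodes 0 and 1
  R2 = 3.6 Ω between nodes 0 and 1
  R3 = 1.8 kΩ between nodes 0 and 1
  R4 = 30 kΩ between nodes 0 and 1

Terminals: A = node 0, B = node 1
Reduce the network between node 0 (A) and node 1 (B) by series/parallel combination:
  Rp1 = R1 ‖ R2 ‖ R3 ‖ R4 (parallel, all between nodes 0 and 1) = 1/(1/43 + 1/3.6 + 1/1800 + 1/30000) = 3.315 Ω
R_eq = 3.315 Ω

Final answer: 3.315 Ω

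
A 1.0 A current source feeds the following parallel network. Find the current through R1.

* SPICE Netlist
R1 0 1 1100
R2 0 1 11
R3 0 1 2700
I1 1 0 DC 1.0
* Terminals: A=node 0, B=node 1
All resistors sit directly between nodes 0 and 1, so they are in parallel and share one voltage V; the full source current 1 A splits among them.
1/R_par = 1/1100 + 1/11 + 1/2700 = 0.09219 S  =>  R_par = 10.85 Ω
V = I × R_par = 1 × 10.85 = 10.85 V
I_R1 = V/R1 = 10.85/1100 = 0.009861 A

Final answer: 0.009861 A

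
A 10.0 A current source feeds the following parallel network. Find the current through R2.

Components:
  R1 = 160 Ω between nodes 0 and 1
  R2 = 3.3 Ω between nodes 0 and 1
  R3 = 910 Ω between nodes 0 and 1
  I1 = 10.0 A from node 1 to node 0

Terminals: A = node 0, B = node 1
All resistors sit directly between nodes 0 and 1, so they are in parallel and share one voltage V; the full source current 10 A splits among them.
1/R_par = 1/160 + 1/3.3 + 1/910 = 0.3104 S  =>  R_par = 3.222 Ω
V = I × R_par = 10 × 3.222 = 32.22 V
I_R2 = V/R2 = 32.22/3.3 = 9.763 A

Final answer: 9.763 A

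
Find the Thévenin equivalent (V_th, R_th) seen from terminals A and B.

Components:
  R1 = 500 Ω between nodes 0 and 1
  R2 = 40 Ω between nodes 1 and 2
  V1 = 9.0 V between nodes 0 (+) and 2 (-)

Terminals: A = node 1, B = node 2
Step 1 — V_th is the open-circuit voltage V_A - V_B (nothing connected across the terminals).
Nodal analysis, taking node 2 as the 0 V reference.
Source V1 fixes V_0 = 9 V.
KCL at each unknown node (sum of currents leaving = 0; resistances in Ω):
  Node 1: (V_1 - 9)/500 + (V_1 - 0)/40 = 0
Collecting terms: 0.027 × V_1 = 0.018  =>  V_1 = 0.6667 V
V_th = V_1 - V_2 = 0.6667 - 0 = 0.6667 V
Step 2 — R_th: zero the source — replace V1 by a short circuit (node 2 merges into node 0) — and find the resistance seen between A (node 1) and B (node 0).
Reduce the network between node 1 (A) and node 0 (B) by series/parallel combination:
  Rp1 = R1 ‖ R2 (parallel, both between nodes 0 and 1) = 1/(1/500 + 1/40) = 37.04 Ω
R_th = 37.04 Ω

Final answer: V_th = 0.6667 V, R_th = 37.04 Ω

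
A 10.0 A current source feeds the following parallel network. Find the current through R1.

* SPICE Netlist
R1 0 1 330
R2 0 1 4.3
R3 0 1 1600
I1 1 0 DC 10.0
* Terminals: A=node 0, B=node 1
All resistors sit directly between nodes 0 and 1, so they are in parallel and share one voltage V; the full source current 10 A splits among them.
1/R_par = 1/330 + 1/4.3 + 1/1600 = 0.2362 S  =>  R_par = 4.233 Ω
V = I × R_par = 10 × 4.233 = 42.33 V
I_R1 = V/R1 = 42.33/330 = 0.1283 A

Final answer: 0.1283 A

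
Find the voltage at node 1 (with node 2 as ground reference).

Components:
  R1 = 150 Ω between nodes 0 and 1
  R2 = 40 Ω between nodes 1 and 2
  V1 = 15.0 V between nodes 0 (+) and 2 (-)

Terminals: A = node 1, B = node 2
Nodal analysis, taking node 2 as the 0 V reference.
Source V1 fixes V_0 = 15 V.
KCL at each unknown node (sum of currents leaving = 0; resistances in Ω):
  Node 1: (V_1 - 15)/150 + (V_1 - 0)/40 = 0
Collecting terms: 0.03167 × V_1 = 0.1  =>  V_1 = 3.158 V
The requested potential is V_1 = 3.158 V.

Final answer: V_1 = 3.158 V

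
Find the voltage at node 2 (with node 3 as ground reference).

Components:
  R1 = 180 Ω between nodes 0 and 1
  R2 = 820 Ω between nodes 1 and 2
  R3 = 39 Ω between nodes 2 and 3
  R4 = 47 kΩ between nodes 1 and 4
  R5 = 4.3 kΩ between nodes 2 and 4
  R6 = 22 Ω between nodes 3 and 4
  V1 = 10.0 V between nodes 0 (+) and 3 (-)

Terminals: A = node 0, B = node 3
Nodal analysis, taking node 3 as the 0 V reference.
Source V1 fixes V_0 = 10 V.
KCL at each unknown node (sum of currents leaving = 0; resistances in Ω):
  Node 1: (V_1 - 10)/180 + (V_1 - V_2)/820 + (V_1 - V_4)/47000 = 0
  Node 2: (V_2 - V_1)/820 + (V_2 - 0)/39 + (V_2 - V_4)/4300 = 0
  Node 4: (V_4 - V_1)/47000 + (V_4 - V_2)/4300 + (V_4 - 0)/22 = 0
Collecting terms (coefficients in siemens):
  0.006796·V_1 - 0.00122·V_2 - 0.00002128·V_4 = 0.05556
  0.02709·V_2 - 0.00122·V_1 - 0.0002326·V_4 = 0
  0.04571·V_4 - 0.00002128·V_1 - 0.0002326·V_2 = 0
Solving these 3 simultaneous equations (Gaussian elimination) gives:
  V_1 = 8.241 V, V_2 = 0.371 V, V_4 = 0.005724 V
The requested potential is V_2 = 0.371 V.

Final answer: V_2 = 0.371 V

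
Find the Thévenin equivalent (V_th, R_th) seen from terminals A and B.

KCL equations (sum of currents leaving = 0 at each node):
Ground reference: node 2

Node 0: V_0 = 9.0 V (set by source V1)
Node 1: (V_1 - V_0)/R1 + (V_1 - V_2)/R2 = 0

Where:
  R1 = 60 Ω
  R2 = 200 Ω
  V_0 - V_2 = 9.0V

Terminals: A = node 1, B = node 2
Step 1 — V_th is the open-circuit voltage V_A - V_B (nothing connected across the terminals).
Nodal analysis, taking node 2 as the 0 V reference.
Source V1 fixes V_0 = 9 V.
KCL at each unknown node (sum of currents leaving = 0; resistances in Ω):
  Node 1: (V_1 - 9)/60 + (V_1 - 0)/200 = 0
Collecting terms: 0.02167 × V_1 = 0.15  =>  V_1 = 6.923 V
V_th = V_1 - V_2 = 6.923 - 0 = 6.923 V
Step 2 — R_th: zero the source — replace V1 by a short circuit (node 2 merges into node 0) — and find the resistance seen between A (node 1) and B (node 0).
Reduce the network between node 1 (A) and node 0 (B) by series/parallel combination:
  Rp1 = R1 ‖ R2 (parallel, both between nodes 0 and 1) = 1/(1/60 + 1/200) = 46.15 Ω
R_th = 46.15 Ω

Final answer: V_th = 6.923 V, R_th = 46.15 Ω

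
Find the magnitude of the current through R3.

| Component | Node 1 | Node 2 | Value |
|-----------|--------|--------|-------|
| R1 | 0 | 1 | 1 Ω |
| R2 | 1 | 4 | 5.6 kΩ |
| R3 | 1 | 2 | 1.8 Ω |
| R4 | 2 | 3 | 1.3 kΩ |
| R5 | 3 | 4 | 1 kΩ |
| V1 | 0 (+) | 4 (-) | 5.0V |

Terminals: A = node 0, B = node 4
Nodal analysis, taking node 4 as the 0 V reference.
Source V1 fixes V_0 = 5 V.
KCL at each unknown node (sum of currents leaving = 0; resistances in Ω):
  Node 1: (V_1 - 5)/1 + (V_1 - 0)/5600 + (V_1 - V_2)/1.8 = 0
  Node 2: (V_2 - V_1)/1.8 + (V_2 - V_3)/1300 = 0
  Node 3: (V_3 - V_2)/1300 + (V_3 - 0)/1000 = 0
Collecting terms (coefficients in siemens):
  1.556·V_1 - 0.5556·V_2 = 5
  0.5563·V_2 - 0.5556·V_1 - 0.0007692·V_3 = 0
  0.001769·V_3 - 0.0007692·V_2 = 0
Solving these 3 simultaneous equations (Gaussian elimination) gives:
  V_1 = 4.997 V, V_2 = 4.993 V, V_3 = 2.171 V
I_R3 = (V_1 - V_2)/R3 = (4.997 - 4.993)/1.8 = 0.002171 A
|I_R3| = 0.002171 A

Final answer: |I_R3| = 0.002171 A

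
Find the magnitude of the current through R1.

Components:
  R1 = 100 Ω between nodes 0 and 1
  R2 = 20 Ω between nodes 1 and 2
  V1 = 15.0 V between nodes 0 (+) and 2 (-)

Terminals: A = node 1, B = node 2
Nodal analysis, taking node 2 as the 0 V reference.
Source V1 fixes V_0 = 15 V.
KCL at each unknown node (sum of currents leaving = 0; resistances in Ω):
  Node 1: (V_1 - 15)/100 + (V_1 - 0)/20 = 0
Collecting terms: 0.06 × V_1 = 0.15  =>  V_1 = 2.5 V
I_R1 = (V_0 - V_1)/R1 = (15 - 2.5)/100 = 0.125 A
|I_R1| = 0.125 A

Final answer: |I_R1| = 0.125 A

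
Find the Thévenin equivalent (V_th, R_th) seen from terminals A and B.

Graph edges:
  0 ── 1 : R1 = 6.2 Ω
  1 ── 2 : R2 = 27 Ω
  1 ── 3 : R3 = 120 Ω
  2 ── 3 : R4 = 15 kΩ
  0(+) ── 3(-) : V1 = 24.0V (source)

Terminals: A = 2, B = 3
Step 1 — V_th is the open-circuit voltage V_A - V_B (nothing connected across the terminals).
Nodal analysis, taking node 3 as the 0 V reference.
Source V1 fixes V_0 = 24 V.
KCL at each unknown node (sum of currents leaving = 0; resistances in Ω):
  Node 1: (V_1 - 24)/6.2 + (V_1 - V_2)/27 + (V_1 - 0)/120 = 0
  Node 2: (V_2 - V_1)/27 + (V_2 - 0)/15000 = 0
Collecting terms (coefficients in siemens):
  0.2067·V_1 - 0.03704·V_2 = 3.871
  0.0371·V_2 - 0.03704·V_1 = 0
Determinant D = (0.2067)(0.0371) - (-0.03704)(-0.03704) = 0.006296
V_1 = [(3.871)(0.0371) - (-0.03704)(0)]/D = 22.81 V
V_2 = [(0.2067)(0) - (3.871)(-0.03704)]/D = 22.77 V
V_th = V_2 - V_3 = 22.77 - 0 = 22.77 V
Step 2 — R_th: zero the source — replace V1 by a short circuit (node 3 merges into node 0) — and find the resistance seen between A (node 2) and B (node 0).
Reduce the network between node 2 (A) and node 0 (B) by series/parallel combination:
  Rp1 = R1 ‖ R3 (parallel, both between nodes 0 and 1) = 1/(1/6.2 + 1/120) = 5.895 Ω
  Rs1 = R2 + Rp1 (series, joined only at node 1) = 27 + 5.895 = 32.9 Ω
  Rp2 = R4 ‖ Rs1 (parallel, both between nodes 0 and 2) = 1/(1/15000 + 1/32.9) = 32.82 Ω
R_th = 32.82 Ω

Final answer: V_th = 22.77 V, R_th = 32.82 Ω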